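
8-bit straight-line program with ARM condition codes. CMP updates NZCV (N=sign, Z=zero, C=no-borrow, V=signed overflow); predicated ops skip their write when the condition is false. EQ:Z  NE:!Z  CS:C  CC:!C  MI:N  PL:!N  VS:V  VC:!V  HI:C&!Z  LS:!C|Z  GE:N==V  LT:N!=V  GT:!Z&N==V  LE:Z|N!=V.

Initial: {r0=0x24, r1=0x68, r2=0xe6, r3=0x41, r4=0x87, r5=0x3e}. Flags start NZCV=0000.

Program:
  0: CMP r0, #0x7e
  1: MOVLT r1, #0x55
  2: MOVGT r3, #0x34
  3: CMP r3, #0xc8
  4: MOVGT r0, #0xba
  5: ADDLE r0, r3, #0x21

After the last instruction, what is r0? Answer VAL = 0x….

0: ✓ CMP  NZCV=1000
1: ✓ MOVLT  r1←0x55
2: · MOVGT
3: ✓ CMP  NZCV=0000
4: ✓ MOVGT  r0←0xba
5: · ADDLE

VAL = 0xba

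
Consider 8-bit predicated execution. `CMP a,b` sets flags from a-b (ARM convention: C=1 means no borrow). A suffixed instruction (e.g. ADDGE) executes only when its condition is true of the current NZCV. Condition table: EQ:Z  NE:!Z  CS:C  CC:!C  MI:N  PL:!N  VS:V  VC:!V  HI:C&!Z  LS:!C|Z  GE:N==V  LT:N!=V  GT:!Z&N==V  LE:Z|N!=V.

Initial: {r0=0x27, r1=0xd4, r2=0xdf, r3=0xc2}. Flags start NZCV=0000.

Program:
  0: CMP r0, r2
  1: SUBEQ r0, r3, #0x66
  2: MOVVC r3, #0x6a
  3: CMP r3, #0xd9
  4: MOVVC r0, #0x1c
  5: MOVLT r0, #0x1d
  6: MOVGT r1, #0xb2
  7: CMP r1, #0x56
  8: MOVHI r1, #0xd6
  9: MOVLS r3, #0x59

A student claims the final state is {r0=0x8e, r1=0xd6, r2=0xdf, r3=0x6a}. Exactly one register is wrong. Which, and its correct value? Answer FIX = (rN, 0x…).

FIX = (r0, 0x27)

[0] flags=0000 → (cmp)
[1] flags=0000 EQ?F → skip
[2] flags=0000 VC?T → r3=0x6a
[3] flags=1001 → (cmp)
[4] flags=1001 VC?F → skip
[5] flags=1001 LT?F → skip
[6] flags=1001 GT?T → r1=0xb2
[7] flags=0011 → (cmp)
[8] flags=0011 HI?T → r1=0xd6
[9] flags=0011 LS?F → skip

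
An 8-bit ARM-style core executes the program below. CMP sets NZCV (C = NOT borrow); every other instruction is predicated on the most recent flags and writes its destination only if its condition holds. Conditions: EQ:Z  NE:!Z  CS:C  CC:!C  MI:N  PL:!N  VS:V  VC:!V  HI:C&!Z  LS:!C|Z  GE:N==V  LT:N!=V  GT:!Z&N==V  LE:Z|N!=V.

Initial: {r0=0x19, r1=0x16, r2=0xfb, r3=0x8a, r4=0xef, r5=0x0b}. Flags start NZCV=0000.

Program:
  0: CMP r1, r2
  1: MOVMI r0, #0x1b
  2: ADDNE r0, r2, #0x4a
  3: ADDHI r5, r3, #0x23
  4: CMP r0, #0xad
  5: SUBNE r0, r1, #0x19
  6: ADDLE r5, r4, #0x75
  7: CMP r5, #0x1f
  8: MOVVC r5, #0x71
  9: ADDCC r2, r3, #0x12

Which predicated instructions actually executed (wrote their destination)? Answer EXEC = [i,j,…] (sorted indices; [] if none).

EXEC = [2,5,8,9]

[0] flags=0000 → (cmp)
[1] flags=0000 MI?F → skip
[2] flags=0000 NE?T → r0=0x45
[3] flags=0000 HI?F → skip
[4] flags=1001 → (cmp)
[5] flags=1001 NE?T → r0=0xfd
[6] flags=1001 LE?F → skip
[7] flags=1000 → (cmp)
[8] flags=1000 VC?T → r5=0x71
[9] flags=1000 CC?T → r2=0x9c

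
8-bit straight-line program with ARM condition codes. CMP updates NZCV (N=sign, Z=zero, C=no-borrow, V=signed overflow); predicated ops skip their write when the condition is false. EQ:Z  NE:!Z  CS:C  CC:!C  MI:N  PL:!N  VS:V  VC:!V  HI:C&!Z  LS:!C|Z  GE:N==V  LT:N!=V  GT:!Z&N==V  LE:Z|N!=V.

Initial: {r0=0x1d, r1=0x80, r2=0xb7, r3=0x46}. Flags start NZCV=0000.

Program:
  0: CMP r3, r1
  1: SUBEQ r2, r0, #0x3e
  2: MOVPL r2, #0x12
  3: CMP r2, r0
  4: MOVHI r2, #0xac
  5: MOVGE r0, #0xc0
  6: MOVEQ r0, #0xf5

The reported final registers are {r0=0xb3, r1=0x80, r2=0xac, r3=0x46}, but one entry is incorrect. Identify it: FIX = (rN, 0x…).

FIX = (r0, 0x1d)

0: ✓ CMP  NZCV=1001
1: · SUBEQ
2: · MOVPL
3: ✓ CMP  NZCV=1010
4: ✓ MOVHI  r2←0xac
5: · MOVGE
6: · MOVEQ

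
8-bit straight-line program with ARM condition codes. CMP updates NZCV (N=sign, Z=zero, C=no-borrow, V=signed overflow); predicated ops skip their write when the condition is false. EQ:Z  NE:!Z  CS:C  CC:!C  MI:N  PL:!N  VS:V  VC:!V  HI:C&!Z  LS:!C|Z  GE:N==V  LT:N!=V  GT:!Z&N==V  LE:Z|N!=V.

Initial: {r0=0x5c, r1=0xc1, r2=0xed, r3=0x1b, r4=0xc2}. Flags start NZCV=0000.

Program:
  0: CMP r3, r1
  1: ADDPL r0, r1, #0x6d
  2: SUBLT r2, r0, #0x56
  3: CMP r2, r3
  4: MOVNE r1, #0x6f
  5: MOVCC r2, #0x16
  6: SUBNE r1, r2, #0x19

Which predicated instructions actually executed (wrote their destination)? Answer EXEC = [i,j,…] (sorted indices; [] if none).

EXEC = [1,4,6]

[0] flags=0000 → (cmp)
[1] flags=0000 PL?T → r0=0x2e
[2] flags=0000 LT?F → skip
[3] flags=1010 → (cmp)
[4] flags=1010 NE?T → r1=0x6f
[5] flags=1010 CC?F → skip
[6] flags=1010 NE?T → r1=0xd4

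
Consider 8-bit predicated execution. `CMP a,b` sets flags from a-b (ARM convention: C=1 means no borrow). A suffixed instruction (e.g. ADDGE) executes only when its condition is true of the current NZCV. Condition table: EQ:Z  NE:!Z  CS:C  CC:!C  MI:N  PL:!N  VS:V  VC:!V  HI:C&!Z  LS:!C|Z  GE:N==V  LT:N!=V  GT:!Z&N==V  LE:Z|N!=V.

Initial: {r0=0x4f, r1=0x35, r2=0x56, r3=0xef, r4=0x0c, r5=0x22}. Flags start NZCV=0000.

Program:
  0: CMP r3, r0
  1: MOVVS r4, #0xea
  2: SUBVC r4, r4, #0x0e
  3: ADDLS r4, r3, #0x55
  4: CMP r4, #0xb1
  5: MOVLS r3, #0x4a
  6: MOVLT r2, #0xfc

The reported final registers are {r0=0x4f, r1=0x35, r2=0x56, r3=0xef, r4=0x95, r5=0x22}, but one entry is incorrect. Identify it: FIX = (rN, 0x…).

FIX = (r4, 0xfe)

0: ✓ CMP  NZCV=1010
1: · MOVVS
2: ✓ SUBVC  r4←0xfe
3: · ADDLS
4: ✓ CMP  NZCV=0010
5: · MOVLS
6: · MOVLT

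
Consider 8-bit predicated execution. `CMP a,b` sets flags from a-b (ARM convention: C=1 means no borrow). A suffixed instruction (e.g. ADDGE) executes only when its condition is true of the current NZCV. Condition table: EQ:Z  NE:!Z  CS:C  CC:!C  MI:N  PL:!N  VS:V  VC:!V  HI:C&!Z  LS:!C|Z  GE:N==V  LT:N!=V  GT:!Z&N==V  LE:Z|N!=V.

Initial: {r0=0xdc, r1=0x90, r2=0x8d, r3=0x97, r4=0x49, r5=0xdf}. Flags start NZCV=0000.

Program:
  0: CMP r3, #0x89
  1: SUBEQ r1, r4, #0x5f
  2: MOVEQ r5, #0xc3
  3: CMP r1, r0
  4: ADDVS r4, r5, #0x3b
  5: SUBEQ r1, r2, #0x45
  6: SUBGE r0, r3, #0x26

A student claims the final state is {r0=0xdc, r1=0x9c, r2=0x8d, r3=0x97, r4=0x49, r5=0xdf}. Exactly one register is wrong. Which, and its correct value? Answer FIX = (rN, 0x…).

FIX = (r1, 0x90)

0: ✓ CMP  NZCV=0010
1: · SUBEQ
2: · MOVEQ
3: ✓ CMP  NZCV=1000
4: · ADDVS
5: · SUBEQ
6: · SUBGE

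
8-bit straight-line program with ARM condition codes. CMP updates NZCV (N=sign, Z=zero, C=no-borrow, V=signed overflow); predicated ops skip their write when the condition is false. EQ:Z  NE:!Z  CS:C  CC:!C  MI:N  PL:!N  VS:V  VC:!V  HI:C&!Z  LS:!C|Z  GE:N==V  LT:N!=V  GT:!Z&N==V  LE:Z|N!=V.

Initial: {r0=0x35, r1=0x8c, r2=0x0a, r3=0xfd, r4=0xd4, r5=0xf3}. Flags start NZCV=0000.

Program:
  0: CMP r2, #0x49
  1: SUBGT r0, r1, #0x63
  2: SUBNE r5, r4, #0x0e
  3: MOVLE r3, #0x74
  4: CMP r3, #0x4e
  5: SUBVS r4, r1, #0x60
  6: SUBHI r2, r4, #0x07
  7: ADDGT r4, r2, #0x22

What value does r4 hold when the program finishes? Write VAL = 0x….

[0] flags=1000 → (cmp)
[1] flags=1000 GT?F → skip
[2] flags=1000 NE?T → r5=0xc6
[3] flags=1000 LE?T → r3=0x74
[4] flags=0010 → (cmp)
[5] flags=0010 VS?F → skip
[6] flags=0010 HI?T → r2=0xcd
[7] flags=0010 GT?T → r4=0xef

VAL = 0xef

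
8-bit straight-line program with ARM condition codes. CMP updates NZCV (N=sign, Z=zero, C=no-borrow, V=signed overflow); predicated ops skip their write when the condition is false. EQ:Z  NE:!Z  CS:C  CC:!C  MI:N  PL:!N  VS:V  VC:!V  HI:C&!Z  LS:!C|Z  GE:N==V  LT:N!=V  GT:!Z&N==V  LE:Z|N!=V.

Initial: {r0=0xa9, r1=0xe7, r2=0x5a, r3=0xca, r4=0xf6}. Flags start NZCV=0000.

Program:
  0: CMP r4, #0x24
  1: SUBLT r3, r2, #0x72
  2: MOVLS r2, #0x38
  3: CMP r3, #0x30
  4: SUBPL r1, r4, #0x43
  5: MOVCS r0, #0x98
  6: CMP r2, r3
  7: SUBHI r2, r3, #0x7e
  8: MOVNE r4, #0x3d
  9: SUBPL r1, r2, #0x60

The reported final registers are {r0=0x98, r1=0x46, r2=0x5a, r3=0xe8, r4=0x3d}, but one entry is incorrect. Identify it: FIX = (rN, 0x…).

0: ✓ CMP  NZCV=1010
1: ✓ SUBLT  r3←0xe8
2: · MOVLS
3: ✓ CMP  NZCV=1010
4: · SUBPL
5: ✓ MOVCS  r0←0x98
6: ✓ CMP  NZCV=0000
7: · SUBHI
8: ✓ MOVNE  r4←0x3d
9: ✓ SUBPL  r1←0xfa

FIX = (r1, 0xfa)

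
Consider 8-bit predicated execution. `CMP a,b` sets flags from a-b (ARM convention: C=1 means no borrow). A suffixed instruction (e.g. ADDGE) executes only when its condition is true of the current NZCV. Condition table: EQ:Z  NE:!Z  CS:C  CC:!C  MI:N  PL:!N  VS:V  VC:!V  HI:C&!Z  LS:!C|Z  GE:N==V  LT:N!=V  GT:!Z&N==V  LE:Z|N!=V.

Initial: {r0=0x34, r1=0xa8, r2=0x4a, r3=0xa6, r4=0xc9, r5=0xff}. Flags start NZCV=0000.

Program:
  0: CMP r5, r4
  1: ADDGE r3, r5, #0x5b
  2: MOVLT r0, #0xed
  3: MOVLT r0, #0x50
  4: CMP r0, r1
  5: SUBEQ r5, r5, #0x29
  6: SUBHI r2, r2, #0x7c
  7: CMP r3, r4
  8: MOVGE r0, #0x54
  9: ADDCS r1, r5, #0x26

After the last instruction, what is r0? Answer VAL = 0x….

VAL = 0x54

[0] flags=0010 → (cmp)
[1] flags=0010 GE?T → r3=0x5a
[2] flags=0010 LT?F → skip
[3] flags=0010 LT?F → skip
[4] flags=1001 → (cmp)
[5] flags=1001 EQ?F → skip
[6] flags=1001 HI?F → skip
[7] flags=1001 → (cmp)
[8] flags=1001 GE?T → r0=0x54
[9] flags=1001 CS?F → skip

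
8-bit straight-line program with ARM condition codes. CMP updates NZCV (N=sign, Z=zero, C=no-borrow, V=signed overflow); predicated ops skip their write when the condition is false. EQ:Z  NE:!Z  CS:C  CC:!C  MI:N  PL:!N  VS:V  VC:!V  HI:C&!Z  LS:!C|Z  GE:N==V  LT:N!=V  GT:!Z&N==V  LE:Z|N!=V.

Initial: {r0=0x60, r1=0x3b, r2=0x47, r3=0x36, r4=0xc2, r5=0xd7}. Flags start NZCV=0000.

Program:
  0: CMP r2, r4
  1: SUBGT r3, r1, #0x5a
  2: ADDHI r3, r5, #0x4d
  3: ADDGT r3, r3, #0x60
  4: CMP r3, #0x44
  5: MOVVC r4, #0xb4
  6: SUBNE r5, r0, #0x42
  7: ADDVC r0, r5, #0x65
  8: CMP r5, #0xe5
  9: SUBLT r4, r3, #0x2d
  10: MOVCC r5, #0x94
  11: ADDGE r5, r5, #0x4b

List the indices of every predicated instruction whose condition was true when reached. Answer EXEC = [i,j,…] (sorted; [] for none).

0: ✓ CMP  NZCV=1001
1: ✓ SUBGT  r3←0xe1
2: · ADDHI
3: ✓ ADDGT  r3←0x41
4: ✓ CMP  NZCV=1000
5: ✓ MOVVC  r4←0xb4
6: ✓ SUBNE  r5←0x1e
7: ✓ ADDVC  r0←0x83
8: ✓ CMP  NZCV=0000
9: · SUBLT
10: ✓ MOVCC  r5←0x94
11: ✓ ADDGE  r5←0xdf

EXEC = [1,3,5,6,7,10,11]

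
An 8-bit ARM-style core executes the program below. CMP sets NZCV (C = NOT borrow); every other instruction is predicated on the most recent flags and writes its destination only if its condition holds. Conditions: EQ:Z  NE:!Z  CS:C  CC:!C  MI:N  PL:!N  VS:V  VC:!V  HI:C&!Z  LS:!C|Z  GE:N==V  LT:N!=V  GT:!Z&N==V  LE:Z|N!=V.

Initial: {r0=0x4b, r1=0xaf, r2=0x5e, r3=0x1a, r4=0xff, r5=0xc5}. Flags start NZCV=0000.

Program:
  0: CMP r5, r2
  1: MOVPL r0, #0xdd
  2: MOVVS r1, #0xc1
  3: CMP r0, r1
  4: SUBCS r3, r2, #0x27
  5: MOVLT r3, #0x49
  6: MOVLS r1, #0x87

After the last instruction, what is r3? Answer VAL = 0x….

VAL = 0x37

[0] flags=0011 → (cmp)
[1] flags=0011 PL?T → r0=0xdd
[2] flags=0011 VS?T → r1=0xc1
[3] flags=0010 → (cmp)
[4] flags=0010 CS?T → r3=0x37
[5] flags=0010 LT?F → skip
[6] flags=0010 LS?F → skip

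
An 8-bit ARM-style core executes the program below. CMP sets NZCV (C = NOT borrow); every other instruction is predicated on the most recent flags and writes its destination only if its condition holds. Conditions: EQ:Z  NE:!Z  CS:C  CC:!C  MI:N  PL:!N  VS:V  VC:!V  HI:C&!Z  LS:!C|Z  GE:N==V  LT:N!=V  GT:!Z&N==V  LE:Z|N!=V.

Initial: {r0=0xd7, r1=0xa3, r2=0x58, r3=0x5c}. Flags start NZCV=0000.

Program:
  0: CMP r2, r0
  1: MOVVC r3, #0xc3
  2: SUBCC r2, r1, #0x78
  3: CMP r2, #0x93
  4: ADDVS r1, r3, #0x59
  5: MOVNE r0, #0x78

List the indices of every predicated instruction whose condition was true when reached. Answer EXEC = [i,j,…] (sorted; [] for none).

EXEC = [2,4,5]

0: ✓ CMP  NZCV=1001
1: · MOVVC
2: ✓ SUBCC  r2←0x2b
3: ✓ CMP  NZCV=1001
4: ✓ ADDVS  r1←0xb5
5: ✓ MOVNE  r0←0x78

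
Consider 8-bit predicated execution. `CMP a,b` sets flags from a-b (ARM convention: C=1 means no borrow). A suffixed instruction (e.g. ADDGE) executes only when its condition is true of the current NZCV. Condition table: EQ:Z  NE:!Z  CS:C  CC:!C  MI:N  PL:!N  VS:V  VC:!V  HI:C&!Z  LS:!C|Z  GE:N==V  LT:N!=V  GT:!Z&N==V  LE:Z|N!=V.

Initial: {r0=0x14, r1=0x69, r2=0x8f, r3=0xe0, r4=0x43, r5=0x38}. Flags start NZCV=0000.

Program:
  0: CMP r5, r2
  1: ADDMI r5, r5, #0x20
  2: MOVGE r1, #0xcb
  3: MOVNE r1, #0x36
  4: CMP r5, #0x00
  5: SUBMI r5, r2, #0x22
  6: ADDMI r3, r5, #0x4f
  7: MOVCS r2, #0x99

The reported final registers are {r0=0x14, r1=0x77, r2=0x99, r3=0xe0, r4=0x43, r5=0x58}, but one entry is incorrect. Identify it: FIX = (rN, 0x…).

0: ✓ CMP  NZCV=1001
1: ✓ ADDMI  r5←0x58
2: ✓ MOVGE  r1←0xcb
3: ✓ MOVNE  r1←0x36
4: ✓ CMP  NZCV=0010
5: · SUBMI
6: · ADDMI
7: ✓ MOVCS  r2←0x99

FIX = (r1, 0x36)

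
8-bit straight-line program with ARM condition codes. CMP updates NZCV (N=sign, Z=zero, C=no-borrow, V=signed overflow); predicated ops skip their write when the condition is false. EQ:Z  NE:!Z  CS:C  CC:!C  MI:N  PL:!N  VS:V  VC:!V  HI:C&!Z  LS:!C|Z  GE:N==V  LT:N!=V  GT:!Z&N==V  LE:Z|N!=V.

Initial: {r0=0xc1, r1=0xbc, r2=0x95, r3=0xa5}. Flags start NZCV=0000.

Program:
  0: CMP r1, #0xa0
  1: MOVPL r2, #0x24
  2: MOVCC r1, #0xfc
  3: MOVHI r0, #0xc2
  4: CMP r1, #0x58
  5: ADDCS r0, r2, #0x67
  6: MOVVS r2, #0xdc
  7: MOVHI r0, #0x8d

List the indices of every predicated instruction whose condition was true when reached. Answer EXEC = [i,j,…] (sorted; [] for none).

[0] flags=0010 → (cmp)
[1] flags=0010 PL?T → r2=0x24
[2] flags=0010 CC?F → skip
[3] flags=0010 HI?T → r0=0xc2
[4] flags=0011 → (cmp)
[5] flags=0011 CS?T → r0=0x8b
[6] flags=0011 VS?T → r2=0xdc
[7] flags=0011 HI?T → r0=0x8d

EXEC = [1,3,5,6,7]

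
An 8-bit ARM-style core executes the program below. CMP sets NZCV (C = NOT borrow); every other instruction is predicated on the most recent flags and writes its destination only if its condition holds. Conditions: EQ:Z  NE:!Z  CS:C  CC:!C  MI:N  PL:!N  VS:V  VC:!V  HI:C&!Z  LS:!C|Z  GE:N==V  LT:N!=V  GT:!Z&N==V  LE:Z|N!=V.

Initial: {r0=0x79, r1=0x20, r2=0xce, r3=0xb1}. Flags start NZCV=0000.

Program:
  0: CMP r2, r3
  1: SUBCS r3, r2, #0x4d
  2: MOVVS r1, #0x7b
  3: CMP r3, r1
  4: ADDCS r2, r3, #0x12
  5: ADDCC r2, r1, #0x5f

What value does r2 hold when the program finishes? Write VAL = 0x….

VAL = 0x93

0: ✓ CMP  NZCV=0010
1: ✓ SUBCS  r3←0x81
2: · MOVVS
3: ✓ CMP  NZCV=0011
4: ✓ ADDCS  r2←0x93
5: · ADDCC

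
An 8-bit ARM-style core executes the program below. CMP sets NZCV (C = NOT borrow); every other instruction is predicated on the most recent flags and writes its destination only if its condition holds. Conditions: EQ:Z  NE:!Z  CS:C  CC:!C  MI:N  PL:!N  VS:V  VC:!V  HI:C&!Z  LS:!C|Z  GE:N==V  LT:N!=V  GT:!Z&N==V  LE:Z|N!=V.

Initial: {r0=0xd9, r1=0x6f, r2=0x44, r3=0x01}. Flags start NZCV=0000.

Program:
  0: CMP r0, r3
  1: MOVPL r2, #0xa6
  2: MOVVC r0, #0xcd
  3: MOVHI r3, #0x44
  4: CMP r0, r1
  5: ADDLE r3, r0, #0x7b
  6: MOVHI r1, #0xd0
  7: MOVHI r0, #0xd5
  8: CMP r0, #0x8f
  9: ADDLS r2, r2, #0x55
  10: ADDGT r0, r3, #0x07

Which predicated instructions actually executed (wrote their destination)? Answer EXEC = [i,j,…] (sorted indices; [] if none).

[0] flags=1010 → (cmp)
[1] flags=1010 PL?F → skip
[2] flags=1010 VC?T → r0=0xcd
[3] flags=1010 HI?T → r3=0x44
[4] flags=0011 → (cmp)
[5] flags=0011 LE?T → r3=0x48
[6] flags=0011 HI?T → r1=0xd0
[7] flags=0011 HI?T → r0=0xd5
[8] flags=0010 → (cmp)
[9] flags=0010 LS?F → skip
[10] flags=0010 GT?T → r0=0x4f

EXEC = [2,3,5,6,7,10]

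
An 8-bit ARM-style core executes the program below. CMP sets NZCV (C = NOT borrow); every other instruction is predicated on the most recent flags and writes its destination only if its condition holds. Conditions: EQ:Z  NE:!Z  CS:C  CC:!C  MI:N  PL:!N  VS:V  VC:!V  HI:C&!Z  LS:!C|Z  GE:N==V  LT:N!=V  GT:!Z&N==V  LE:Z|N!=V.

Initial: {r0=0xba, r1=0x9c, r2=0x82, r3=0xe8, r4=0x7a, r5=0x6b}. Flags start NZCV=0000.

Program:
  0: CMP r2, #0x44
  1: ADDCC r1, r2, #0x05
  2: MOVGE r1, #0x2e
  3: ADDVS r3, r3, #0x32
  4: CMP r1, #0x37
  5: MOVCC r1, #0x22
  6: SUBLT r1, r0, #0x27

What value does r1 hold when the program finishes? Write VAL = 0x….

[0] flags=0011 → (cmp)
[1] flags=0011 CC?F → skip
[2] flags=0011 GE?F → skip
[3] flags=0011 VS?T → r3=0x1a
[4] flags=0011 → (cmp)
[5] flags=0011 CC?F → skip
[6] flags=0011 LT?T → r1=0x93

VAL = 0x93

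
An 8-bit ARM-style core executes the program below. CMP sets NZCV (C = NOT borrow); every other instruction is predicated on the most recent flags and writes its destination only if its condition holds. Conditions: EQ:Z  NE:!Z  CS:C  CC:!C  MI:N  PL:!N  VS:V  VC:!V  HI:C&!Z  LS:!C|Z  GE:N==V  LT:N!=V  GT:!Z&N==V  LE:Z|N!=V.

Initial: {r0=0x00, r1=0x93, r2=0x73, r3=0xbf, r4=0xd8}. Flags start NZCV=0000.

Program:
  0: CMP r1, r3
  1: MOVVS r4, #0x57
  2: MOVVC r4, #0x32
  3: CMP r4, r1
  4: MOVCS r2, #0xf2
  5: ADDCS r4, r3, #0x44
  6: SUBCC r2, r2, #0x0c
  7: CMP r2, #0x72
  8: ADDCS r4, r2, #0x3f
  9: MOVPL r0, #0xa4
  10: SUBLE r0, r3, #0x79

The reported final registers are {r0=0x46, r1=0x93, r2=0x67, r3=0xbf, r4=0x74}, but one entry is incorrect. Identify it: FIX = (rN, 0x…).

[0] flags=1000 → (cmp)
[1] flags=1000 VS?F → skip
[2] flags=1000 VC?T → r4=0x32
[3] flags=1001 → (cmp)
[4] flags=1001 CS?F → skip
[5] flags=1001 CS?F → skip
[6] flags=1001 CC?T → r2=0x67
[7] flags=1000 → (cmp)
[8] flags=1000 CS?F → skip
[9] flags=1000 PL?F → skip
[10] flags=1000 LE?T → r0=0x46

FIX = (r4, 0x32)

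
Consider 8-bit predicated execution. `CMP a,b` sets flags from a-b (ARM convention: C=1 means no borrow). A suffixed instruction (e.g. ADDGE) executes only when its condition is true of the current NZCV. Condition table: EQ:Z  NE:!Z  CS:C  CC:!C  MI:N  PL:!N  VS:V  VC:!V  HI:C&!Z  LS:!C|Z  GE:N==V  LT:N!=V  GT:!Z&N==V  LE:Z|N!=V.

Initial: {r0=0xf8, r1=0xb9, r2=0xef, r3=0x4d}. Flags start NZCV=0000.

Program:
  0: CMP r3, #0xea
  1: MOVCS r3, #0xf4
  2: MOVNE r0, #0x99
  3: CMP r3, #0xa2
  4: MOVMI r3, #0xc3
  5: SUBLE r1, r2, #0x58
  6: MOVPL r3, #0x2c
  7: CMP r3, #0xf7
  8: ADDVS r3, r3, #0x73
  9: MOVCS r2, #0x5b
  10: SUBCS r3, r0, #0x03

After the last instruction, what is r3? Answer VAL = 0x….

VAL = 0xc3

[0] flags=0000 → (cmp)
[1] flags=0000 CS?F → skip
[2] flags=0000 NE?T → r0=0x99
[3] flags=1001 → (cmp)
[4] flags=1001 MI?T → r3=0xc3
[5] flags=1001 LE?F → skip
[6] flags=1001 PL?F → skip
[7] flags=1000 → (cmp)
[8] flags=1000 VS?F → skip
[9] flags=1000 CS?F → skip
[10] flags=1000 CS?F → skip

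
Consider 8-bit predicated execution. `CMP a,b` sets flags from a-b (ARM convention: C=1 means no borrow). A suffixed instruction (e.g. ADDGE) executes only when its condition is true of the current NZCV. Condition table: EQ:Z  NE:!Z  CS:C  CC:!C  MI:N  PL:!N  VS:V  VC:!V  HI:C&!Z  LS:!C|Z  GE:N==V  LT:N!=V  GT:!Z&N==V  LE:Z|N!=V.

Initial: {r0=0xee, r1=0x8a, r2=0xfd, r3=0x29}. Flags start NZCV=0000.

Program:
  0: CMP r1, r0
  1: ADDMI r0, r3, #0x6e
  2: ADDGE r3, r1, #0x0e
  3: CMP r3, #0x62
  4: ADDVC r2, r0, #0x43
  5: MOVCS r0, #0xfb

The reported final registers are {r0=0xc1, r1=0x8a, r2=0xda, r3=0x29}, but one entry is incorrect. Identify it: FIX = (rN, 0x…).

0: ✓ CMP  NZCV=1000
1: ✓ ADDMI  r0←0x97
2: · ADDGE
3: ✓ CMP  NZCV=1000
4: ✓ ADDVC  r2←0xda
5: · MOVCS

FIX = (r0, 0x97)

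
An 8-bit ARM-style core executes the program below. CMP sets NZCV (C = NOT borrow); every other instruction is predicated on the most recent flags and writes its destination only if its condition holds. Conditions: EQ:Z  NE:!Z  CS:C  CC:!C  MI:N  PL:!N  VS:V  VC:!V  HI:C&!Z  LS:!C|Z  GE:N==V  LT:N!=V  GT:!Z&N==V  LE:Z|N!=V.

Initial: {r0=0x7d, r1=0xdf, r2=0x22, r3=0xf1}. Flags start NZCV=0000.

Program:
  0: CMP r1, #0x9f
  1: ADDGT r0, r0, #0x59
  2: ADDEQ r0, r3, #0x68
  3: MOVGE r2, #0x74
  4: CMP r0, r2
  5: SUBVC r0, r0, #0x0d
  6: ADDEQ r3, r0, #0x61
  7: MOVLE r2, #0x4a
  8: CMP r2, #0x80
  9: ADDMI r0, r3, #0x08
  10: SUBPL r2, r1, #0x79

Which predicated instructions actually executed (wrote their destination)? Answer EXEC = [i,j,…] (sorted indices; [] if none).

0: ✓ CMP  NZCV=0010
1: ✓ ADDGT  r0←0xd6
2: · ADDEQ
3: ✓ MOVGE  r2←0x74
4: ✓ CMP  NZCV=0011
5: · SUBVC
6: · ADDEQ
7: ✓ MOVLE  r2←0x4a
8: ✓ CMP  NZCV=1001
9: ✓ ADDMI  r0←0xf9
10: · SUBPL

EXEC = [1,3,7,9]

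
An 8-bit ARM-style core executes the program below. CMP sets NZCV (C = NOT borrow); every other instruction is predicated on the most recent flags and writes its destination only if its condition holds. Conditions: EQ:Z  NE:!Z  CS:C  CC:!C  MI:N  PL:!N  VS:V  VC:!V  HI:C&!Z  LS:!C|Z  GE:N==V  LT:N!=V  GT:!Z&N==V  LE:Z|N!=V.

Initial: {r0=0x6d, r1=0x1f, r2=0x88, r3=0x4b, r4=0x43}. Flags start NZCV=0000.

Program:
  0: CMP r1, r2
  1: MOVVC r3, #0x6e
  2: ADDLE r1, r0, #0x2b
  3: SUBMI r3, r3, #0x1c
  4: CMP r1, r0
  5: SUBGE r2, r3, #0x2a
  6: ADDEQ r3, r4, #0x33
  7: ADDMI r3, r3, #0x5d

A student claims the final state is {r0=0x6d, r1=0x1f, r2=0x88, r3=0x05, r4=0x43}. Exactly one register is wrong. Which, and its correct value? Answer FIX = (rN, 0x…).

FIX = (r3, 0x8c)

0: ✓ CMP  NZCV=1001
1: · MOVVC
2: · ADDLE
3: ✓ SUBMI  r3←0x2f
4: ✓ CMP  NZCV=1000
5: · SUBGE
6: · ADDEQ
7: ✓ ADDMI  r3←0x8c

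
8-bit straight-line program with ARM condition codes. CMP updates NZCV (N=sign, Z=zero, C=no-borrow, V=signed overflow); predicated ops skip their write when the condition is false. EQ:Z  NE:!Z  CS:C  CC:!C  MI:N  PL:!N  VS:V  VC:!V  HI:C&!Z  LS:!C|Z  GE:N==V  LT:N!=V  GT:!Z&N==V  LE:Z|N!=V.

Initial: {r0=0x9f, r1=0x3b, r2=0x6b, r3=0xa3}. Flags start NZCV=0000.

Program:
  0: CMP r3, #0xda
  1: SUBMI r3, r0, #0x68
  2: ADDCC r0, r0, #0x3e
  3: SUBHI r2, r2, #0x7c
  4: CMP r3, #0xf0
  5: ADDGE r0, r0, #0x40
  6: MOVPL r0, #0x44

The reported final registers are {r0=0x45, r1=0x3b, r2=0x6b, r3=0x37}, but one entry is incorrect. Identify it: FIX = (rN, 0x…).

FIX = (r0, 0x44)

[0] flags=1000 → (cmp)
[1] flags=1000 MI?T → r3=0x37
[2] flags=1000 CC?T → r0=0xdd
[3] flags=1000 HI?F → skip
[4] flags=0000 → (cmp)
[5] flags=0000 GE?T → r0=0x1d
[6] flags=0000 PL?T → r0=0x44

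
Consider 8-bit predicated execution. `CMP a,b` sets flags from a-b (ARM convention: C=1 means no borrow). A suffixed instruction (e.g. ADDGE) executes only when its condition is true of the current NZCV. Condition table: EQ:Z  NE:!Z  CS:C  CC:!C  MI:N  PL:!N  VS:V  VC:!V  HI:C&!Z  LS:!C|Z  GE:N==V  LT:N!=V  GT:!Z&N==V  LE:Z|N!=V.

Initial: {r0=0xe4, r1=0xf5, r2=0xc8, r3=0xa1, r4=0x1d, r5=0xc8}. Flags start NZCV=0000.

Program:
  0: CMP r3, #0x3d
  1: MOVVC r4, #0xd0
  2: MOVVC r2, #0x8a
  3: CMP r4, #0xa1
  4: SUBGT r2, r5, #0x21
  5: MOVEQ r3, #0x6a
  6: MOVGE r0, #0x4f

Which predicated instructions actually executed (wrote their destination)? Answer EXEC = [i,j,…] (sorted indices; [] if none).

[0] flags=0011 → (cmp)
[1] flags=0011 VC?F → skip
[2] flags=0011 VC?F → skip
[3] flags=0000 → (cmp)
[4] flags=0000 GT?T → r2=0xa7
[5] flags=0000 EQ?F → skip
[6] flags=0000 GE?T → r0=0x4f

EXEC = [4,6]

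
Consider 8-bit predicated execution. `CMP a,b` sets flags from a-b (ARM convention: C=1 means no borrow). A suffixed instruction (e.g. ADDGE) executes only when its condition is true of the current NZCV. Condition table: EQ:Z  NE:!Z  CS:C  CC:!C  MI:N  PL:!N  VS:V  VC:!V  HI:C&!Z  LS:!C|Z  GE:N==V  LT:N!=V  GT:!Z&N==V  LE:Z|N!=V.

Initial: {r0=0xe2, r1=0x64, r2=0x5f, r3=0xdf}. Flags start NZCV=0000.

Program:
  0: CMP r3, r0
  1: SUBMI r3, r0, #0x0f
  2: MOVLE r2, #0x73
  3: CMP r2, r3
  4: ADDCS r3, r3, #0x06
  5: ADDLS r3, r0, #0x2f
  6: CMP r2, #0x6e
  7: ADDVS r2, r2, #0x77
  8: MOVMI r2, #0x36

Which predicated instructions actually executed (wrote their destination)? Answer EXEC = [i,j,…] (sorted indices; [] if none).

EXEC = [1,2,5]

0: ✓ CMP  NZCV=1000
1: ✓ SUBMI  r3←0xd3
2: ✓ MOVLE  r2←0x73
3: ✓ CMP  NZCV=1001
4: · ADDCS
5: ✓ ADDLS  r3←0x11
6: ✓ CMP  NZCV=0010
7: · ADDVS
8: · MOVMI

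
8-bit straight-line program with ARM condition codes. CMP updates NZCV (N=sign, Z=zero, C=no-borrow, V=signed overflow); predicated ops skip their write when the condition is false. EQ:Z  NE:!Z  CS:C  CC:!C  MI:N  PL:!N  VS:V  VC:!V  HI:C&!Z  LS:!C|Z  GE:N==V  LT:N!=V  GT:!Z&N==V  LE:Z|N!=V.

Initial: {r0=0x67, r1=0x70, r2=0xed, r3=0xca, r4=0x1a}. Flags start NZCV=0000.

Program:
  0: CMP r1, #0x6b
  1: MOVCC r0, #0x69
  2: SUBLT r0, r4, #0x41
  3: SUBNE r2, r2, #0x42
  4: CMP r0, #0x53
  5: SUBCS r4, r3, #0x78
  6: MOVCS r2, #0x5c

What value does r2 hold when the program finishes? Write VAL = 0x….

VAL = 0x5c

[0] flags=0010 → (cmp)
[1] flags=0010 CC?F → skip
[2] flags=0010 LT?F → skip
[3] flags=0010 NE?T → r2=0xab
[4] flags=0010 → (cmp)
[5] flags=0010 CS?T → r4=0x52
[6] flags=0010 CS?T → r2=0x5c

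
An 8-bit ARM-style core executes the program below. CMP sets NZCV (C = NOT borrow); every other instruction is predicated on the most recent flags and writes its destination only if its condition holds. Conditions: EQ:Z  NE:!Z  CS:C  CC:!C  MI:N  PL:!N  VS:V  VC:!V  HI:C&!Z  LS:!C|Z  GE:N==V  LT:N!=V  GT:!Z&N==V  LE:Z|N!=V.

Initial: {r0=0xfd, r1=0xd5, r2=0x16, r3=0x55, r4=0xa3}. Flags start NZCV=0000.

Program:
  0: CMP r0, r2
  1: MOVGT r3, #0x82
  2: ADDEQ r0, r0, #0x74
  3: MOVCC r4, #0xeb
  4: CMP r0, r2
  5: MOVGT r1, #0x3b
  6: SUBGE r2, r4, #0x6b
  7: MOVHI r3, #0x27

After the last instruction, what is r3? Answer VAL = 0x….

[0] flags=1010 → (cmp)
[1] flags=1010 GT?F → skip
[2] flags=1010 EQ?F → skip
[3] flags=1010 CC?F → skip
[4] flags=1010 → (cmp)
[5] flags=1010 GT?F → skip
[6] flags=1010 GE?F → skip
[7] flags=1010 HI?T → r3=0x27

VAL = 0x27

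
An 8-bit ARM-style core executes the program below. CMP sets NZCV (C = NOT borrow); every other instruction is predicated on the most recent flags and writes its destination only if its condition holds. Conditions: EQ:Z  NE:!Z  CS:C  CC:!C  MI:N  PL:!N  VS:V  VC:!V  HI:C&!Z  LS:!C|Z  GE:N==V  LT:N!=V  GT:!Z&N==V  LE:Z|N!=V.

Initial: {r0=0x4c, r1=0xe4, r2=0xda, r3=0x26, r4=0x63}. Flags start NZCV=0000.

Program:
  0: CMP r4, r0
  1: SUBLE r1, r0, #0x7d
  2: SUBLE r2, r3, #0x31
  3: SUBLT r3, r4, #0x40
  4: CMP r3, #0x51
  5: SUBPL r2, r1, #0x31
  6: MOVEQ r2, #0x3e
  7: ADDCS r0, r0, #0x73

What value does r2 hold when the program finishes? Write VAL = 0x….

0: ✓ CMP  NZCV=0010
1: · SUBLE
2: · SUBLE
3: · SUBLT
4: ✓ CMP  NZCV=1000
5: · SUBPL
6: · MOVEQ
7: · ADDCS

VAL = 0xda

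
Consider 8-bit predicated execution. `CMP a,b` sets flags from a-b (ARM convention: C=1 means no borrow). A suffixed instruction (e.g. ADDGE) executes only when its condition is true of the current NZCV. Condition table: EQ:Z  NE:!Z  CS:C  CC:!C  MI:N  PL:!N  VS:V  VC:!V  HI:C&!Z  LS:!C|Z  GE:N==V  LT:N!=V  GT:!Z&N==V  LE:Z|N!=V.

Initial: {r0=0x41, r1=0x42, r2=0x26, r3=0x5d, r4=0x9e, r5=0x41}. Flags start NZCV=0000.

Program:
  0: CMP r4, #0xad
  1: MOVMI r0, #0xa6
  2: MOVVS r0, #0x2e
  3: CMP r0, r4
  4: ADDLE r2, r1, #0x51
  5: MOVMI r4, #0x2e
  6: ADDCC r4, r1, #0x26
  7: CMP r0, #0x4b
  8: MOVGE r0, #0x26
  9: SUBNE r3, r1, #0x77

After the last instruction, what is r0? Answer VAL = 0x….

VAL = 0xa6

[0] flags=1000 → (cmp)
[1] flags=1000 MI?T → r0=0xa6
[2] flags=1000 VS?F → skip
[3] flags=0010 → (cmp)
[4] flags=0010 LE?F → skip
[5] flags=0010 MI?F → skip
[6] flags=0010 CC?F → skip
[7] flags=0011 → (cmp)
[8] flags=0011 GE?F → skip
[9] flags=0011 NE?T → r3=0xcb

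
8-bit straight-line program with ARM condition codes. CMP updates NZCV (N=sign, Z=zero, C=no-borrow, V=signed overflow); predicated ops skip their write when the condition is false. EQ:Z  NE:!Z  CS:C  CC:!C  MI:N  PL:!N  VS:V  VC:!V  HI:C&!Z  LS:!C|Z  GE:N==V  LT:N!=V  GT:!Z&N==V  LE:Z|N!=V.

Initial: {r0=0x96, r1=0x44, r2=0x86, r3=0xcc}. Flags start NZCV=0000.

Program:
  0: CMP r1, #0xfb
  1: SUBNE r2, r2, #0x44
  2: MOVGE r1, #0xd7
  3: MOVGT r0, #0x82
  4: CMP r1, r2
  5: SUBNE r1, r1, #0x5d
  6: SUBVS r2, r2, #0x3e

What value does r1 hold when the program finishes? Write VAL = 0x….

0: ✓ CMP  NZCV=0000
1: ✓ SUBNE  r2←0x42
2: ✓ MOVGE  r1←0xd7
3: ✓ MOVGT  r0←0x82
4: ✓ CMP  NZCV=1010
5: ✓ SUBNE  r1←0x7a
6: · SUBVS

VAL = 0x7a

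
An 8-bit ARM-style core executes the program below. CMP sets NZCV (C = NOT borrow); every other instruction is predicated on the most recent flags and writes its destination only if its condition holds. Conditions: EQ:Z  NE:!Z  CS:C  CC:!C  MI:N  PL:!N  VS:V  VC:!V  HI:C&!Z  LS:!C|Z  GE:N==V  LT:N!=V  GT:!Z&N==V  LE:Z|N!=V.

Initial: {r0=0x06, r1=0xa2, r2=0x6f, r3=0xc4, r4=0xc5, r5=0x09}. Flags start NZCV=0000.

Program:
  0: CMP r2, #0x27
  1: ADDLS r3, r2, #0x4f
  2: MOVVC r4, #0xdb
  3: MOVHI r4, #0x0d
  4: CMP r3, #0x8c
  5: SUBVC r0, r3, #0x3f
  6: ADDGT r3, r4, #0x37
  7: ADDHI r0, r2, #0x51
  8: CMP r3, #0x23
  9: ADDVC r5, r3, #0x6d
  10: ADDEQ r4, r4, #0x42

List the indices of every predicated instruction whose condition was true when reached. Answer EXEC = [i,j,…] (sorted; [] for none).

EXEC = [2,3,5,6,7,9]

0: ✓ CMP  NZCV=0010
1: · ADDLS
2: ✓ MOVVC  r4←0xdb
3: ✓ MOVHI  r4←0x0d
4: ✓ CMP  NZCV=0010
5: ✓ SUBVC  r0←0x85
6: ✓ ADDGT  r3←0x44
7: ✓ ADDHI  r0←0xc0
8: ✓ CMP  NZCV=0010
9: ✓ ADDVC  r5←0xb1
10: · ADDEQ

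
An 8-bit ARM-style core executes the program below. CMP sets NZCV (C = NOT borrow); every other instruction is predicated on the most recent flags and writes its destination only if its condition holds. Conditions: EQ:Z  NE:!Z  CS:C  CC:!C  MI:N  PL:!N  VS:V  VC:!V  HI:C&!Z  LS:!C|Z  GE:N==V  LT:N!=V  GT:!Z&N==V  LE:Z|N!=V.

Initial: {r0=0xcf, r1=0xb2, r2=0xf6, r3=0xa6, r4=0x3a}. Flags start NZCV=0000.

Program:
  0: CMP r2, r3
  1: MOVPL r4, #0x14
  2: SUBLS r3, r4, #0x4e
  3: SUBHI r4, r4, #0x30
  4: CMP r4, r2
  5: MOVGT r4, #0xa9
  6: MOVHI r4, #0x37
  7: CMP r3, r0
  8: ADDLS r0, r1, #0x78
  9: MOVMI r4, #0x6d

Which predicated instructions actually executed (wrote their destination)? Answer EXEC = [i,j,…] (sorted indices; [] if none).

0: ✓ CMP  NZCV=0010
1: ✓ MOVPL  r4←0x14
2: · SUBLS
3: ✓ SUBHI  r4←0xe4
4: ✓ CMP  NZCV=1000
5: · MOVGT
6: · MOVHI
7: ✓ CMP  NZCV=1000
8: ✓ ADDLS  r0←0x2a
9: ✓ MOVMI  r4←0x6d

EXEC = [1,3,8,9]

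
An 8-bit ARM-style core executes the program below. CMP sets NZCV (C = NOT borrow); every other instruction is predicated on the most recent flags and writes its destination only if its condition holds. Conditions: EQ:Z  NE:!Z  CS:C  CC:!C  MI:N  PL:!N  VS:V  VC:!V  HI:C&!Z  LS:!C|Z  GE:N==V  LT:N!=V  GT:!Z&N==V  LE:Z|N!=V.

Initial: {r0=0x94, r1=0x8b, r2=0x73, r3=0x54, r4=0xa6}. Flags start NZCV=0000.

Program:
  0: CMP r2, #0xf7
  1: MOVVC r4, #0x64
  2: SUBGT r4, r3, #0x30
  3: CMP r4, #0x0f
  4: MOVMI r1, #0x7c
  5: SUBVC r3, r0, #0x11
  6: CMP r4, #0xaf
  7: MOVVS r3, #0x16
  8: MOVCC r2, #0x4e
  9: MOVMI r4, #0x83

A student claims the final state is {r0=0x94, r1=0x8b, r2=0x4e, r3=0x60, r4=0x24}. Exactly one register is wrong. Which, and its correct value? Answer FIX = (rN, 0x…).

FIX = (r3, 0x83)

[0] flags=0000 → (cmp)
[1] flags=0000 VC?T → r4=0x64
[2] flags=0000 GT?T → r4=0x24
[3] flags=0010 → (cmp)
[4] flags=0010 MI?F → skip
[5] flags=0010 VC?T → r3=0x83
[6] flags=0000 → (cmp)
[7] flags=0000 VS?F → skip
[8] flags=0000 CC?T → r2=0x4e
[9] flags=0000 MI?F → skip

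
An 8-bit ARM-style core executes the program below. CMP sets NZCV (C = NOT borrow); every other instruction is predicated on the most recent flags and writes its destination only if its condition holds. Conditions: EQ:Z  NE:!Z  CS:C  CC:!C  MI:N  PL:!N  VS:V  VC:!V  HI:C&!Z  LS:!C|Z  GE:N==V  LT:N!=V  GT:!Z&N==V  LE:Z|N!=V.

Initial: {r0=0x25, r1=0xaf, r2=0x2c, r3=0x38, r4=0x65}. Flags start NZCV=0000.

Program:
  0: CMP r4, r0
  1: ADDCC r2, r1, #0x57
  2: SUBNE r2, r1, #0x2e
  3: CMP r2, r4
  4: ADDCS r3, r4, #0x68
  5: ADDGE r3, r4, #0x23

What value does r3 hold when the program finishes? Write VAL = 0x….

0: ✓ CMP  NZCV=0010
1: · ADDCC
2: ✓ SUBNE  r2←0x81
3: ✓ CMP  NZCV=0011
4: ✓ ADDCS  r3←0xcd
5: · ADDGE

VAL = 0xcd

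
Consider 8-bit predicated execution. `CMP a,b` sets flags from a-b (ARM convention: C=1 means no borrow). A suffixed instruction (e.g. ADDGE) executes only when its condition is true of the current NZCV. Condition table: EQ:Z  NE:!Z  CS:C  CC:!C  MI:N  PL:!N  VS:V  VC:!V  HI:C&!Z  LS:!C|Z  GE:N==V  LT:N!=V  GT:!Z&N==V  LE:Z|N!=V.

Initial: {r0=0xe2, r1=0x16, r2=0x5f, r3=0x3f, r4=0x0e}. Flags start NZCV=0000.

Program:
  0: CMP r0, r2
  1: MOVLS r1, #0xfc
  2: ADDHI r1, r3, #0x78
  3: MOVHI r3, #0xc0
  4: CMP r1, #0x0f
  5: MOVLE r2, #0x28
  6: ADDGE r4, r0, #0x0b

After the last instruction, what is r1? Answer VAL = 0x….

[0] flags=1010 → (cmp)
[1] flags=1010 LS?F → skip
[2] flags=1010 HI?T → r1=0xb7
[3] flags=1010 HI?T → r3=0xc0
[4] flags=1010 → (cmp)
[5] flags=1010 LE?T → r2=0x28
[6] flags=1010 GE?F → skip

VAL = 0xb7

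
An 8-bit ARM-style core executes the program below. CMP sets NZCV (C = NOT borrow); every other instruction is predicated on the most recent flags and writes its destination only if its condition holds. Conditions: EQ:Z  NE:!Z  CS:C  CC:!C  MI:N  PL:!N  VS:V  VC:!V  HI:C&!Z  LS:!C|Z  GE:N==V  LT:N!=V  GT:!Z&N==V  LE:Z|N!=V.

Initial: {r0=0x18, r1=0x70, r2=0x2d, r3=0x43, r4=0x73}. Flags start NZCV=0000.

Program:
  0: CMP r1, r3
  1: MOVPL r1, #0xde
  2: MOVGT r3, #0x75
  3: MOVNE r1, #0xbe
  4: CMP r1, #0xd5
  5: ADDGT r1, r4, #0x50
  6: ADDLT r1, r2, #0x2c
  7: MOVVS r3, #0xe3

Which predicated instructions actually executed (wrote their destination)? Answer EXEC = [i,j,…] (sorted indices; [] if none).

0: ✓ CMP  NZCV=0010
1: ✓ MOVPL  r1←0xde
2: ✓ MOVGT  r3←0x75
3: ✓ MOVNE  r1←0xbe
4: ✓ CMP  NZCV=1000
5: · ADDGT
6: ✓ ADDLT  r1←0x59
7: · MOVVS

EXEC = [1,2,3,6]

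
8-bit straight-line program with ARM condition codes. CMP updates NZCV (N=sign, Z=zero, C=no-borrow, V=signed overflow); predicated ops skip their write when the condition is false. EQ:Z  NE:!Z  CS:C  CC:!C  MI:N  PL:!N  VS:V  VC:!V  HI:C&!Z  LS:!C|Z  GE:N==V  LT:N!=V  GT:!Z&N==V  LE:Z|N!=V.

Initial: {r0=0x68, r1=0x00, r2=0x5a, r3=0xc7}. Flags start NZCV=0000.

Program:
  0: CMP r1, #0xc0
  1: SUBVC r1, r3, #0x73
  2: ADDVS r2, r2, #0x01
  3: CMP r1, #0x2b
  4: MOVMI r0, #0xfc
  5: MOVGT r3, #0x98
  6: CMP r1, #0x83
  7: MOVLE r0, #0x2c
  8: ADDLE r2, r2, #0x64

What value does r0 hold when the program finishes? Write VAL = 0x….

VAL = 0x68

[0] flags=0000 → (cmp)
[1] flags=0000 VC?T → r1=0x54
[2] flags=0000 VS?F → skip
[3] flags=0010 → (cmp)
[4] flags=0010 MI?F → skip
[5] flags=0010 GT?T → r3=0x98
[6] flags=1001 → (cmp)
[7] flags=1001 LE?F → skip
[8] flags=1001 LE?F → skip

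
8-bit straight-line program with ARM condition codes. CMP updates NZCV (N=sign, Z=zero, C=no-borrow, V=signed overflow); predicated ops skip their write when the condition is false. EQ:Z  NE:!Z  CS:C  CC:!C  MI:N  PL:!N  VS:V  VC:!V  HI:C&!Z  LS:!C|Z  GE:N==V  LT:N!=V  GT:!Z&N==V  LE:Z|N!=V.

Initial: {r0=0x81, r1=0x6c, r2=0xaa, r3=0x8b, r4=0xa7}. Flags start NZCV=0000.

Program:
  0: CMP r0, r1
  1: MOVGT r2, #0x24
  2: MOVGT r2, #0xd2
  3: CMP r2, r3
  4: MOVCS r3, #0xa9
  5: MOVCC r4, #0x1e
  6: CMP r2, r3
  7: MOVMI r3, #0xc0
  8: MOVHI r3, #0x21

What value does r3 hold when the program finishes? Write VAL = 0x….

[0] flags=0011 → (cmp)
[1] flags=0011 GT?F → skip
[2] flags=0011 GT?F → skip
[3] flags=0010 → (cmp)
[4] flags=0010 CS?T → r3=0xa9
[5] flags=0010 CC?F → skip
[6] flags=0010 → (cmp)
[7] flags=0010 MI?F → skip
[8] flags=0010 HI?T → r3=0x21

VAL = 0x21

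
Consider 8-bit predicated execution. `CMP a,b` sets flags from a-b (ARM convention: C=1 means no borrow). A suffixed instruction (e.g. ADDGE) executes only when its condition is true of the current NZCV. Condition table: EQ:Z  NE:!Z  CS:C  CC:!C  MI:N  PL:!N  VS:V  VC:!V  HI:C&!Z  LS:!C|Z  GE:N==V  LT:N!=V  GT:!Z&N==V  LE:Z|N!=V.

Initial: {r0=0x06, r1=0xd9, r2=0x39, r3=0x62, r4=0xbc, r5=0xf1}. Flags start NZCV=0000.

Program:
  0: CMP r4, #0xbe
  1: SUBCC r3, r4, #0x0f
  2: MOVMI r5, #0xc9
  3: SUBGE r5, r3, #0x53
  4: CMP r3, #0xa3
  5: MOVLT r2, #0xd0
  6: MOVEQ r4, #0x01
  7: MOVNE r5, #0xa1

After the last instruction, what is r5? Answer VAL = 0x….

VAL = 0xa1

[0] flags=1000 → (cmp)
[1] flags=1000 CC?T → r3=0xad
[2] flags=1000 MI?T → r5=0xc9
[3] flags=1000 GE?F → skip
[4] flags=0010 → (cmp)
[5] flags=0010 LT?F → skip
[6] flags=0010 EQ?F → skip
[7] flags=0010 NE?T → r5=0xa1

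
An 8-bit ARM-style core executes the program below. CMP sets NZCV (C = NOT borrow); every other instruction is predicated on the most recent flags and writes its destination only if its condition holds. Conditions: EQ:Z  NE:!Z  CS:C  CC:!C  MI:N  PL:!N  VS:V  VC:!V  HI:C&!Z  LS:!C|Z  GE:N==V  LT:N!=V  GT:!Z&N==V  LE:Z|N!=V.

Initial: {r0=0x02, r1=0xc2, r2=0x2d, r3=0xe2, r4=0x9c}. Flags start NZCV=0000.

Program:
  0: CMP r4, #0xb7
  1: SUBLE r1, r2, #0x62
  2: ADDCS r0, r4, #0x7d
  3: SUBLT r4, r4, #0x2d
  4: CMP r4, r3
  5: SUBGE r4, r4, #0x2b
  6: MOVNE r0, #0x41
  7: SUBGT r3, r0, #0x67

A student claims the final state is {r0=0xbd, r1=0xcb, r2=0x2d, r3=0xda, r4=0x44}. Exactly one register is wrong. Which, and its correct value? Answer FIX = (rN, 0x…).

FIX = (r0, 0x41)

[0] flags=1000 → (cmp)
[1] flags=1000 LE?T → r1=0xcb
[2] flags=1000 CS?F → skip
[3] flags=1000 LT?T → r4=0x6f
[4] flags=1001 → (cmp)
[5] flags=1001 GE?T → r4=0x44
[6] flags=1001 NE?T → r0=0x41
[7] flags=1001 GT?T → r3=0xda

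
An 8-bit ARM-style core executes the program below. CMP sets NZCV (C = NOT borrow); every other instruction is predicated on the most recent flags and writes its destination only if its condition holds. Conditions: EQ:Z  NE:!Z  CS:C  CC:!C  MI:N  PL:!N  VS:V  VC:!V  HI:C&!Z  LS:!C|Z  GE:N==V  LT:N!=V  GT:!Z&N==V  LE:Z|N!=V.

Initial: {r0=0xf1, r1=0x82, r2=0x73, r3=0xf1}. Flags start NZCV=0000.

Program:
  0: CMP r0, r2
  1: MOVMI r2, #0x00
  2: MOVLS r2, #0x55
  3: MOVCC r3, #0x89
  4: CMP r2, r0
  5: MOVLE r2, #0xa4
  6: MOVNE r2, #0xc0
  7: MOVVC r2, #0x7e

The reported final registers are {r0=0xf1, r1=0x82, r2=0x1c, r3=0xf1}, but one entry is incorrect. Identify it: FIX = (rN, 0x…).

FIX = (r2, 0xc0)

[0] flags=0011 → (cmp)
[1] flags=0011 MI?F → skip
[2] flags=0011 LS?F → skip
[3] flags=0011 CC?F → skip
[4] flags=1001 → (cmp)
[5] flags=1001 LE?F → skip
[6] flags=1001 NE?T → r2=0xc0
[7] flags=1001 VC?F → skip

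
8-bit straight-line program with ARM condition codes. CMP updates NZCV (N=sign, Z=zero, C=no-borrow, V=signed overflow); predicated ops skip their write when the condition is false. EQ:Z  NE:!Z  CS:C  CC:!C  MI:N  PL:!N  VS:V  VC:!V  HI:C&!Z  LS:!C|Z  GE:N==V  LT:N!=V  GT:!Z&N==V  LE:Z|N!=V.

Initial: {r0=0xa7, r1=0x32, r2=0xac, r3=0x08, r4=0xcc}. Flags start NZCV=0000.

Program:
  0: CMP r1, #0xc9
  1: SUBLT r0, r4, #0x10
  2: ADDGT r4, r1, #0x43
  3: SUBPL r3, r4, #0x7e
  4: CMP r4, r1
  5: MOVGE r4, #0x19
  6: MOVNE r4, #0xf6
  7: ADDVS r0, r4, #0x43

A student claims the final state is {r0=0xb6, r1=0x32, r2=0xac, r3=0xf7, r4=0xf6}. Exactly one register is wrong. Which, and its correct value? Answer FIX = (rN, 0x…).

FIX = (r0, 0xa7)

0: ✓ CMP  NZCV=0000
1: · SUBLT
2: ✓ ADDGT  r4←0x75
3: ✓ SUBPL  r3←0xf7
4: ✓ CMP  NZCV=0010
5: ✓ MOVGE  r4←0x19
6: ✓ MOVNE  r4←0xf6
7: · ADDVS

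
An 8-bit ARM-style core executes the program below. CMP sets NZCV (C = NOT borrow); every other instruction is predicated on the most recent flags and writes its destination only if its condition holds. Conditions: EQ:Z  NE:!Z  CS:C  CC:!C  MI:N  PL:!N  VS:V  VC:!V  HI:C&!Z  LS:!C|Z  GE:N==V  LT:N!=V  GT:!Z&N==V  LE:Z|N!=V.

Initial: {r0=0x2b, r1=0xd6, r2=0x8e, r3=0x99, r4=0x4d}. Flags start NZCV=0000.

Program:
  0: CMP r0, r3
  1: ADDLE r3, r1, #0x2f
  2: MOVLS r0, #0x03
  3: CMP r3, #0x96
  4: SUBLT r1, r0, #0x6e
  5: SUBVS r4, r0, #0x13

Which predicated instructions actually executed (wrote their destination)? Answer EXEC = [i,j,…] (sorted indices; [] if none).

EXEC = [2]

[0] flags=1001 → (cmp)
[1] flags=1001 LE?F → skip
[2] flags=1001 LS?T → r0=0x03
[3] flags=0010 → (cmp)
[4] flags=0010 LT?F → skip
[5] flags=0010 VS?F → skip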